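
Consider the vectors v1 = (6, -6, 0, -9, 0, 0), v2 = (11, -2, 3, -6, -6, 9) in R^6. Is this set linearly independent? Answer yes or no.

Form the matrix with these vectors as rows and row reduce.
R2 ← R2 − (11/6)·R1: [0, 9, 3, 21/2, -6, 9]
2 nonzero rows, so the 2 vectors span a space of dimension 2.
Since 2 = 2, the vectors are linearly independent.

yes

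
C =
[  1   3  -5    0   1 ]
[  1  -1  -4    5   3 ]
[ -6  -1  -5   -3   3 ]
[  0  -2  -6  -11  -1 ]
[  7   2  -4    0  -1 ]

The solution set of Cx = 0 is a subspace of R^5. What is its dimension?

0

Row reduce to echelon form.
R2 ← R2 − R1: [0, -4, 1, 5, 2]
R3 ← R3 + (6)·R1: [0, 17, -35, -3, 9]
R5 ← R5 − (7)·R1: [0, -19, 31, 0, -8]
R3 ← R3 + (17/4)·R2: [0, 0, -123/4, 73/4, 35/2]
R4 ← R4 − (1/2)·R2: [0, 0, -13/2, -27/2, -2]
R5 ← R5 − (19/4)·R2: [0, 0, 105/4, -95/4, -35/2]
R4 ← R4 − (26/123)·R3: [0, 0, 0, -2135/123, -701/123]
R5 ← R5 + (35/41)·R3: [0, 0, 0, -335/41, -105/41]
R5 ← R5 − (201/427)·R4: [0, 0, 0, 0, 52/427]
5 nonzero rows, so rank(C) = 5.
C has 5 columns; by rank–nullity, nullity = 5 − 5 = 0.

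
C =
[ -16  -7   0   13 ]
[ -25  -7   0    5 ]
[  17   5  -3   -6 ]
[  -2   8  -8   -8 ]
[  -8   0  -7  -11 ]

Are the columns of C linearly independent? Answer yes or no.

Row reduce C to echelon form.
R2 ← R2 − (25/16)·R1: [0, 63/16, 0, -245/16]
R3 ← R3 + (17/16)·R1: [0, -39/16, -3, 125/16]
R4 ← R4 − (1/8)·R1: [0, 71/8, -8, -77/8]
R5 ← R5 − (1/2)·R1: [0, 7/2, -7, -35/2]
R3 ← R3 + (13/21)·R2: [0, 0, -3, -5/3]
R4 ← R4 − (142/63)·R2: [0, 0, -8, 224/9]
R5 ← R5 − (8/9)·R2: [0, 0, -7, -35/9]
R4 ← R4 − (8/3)·R3: [0, 0, 0, 88/3]
R5 ← R5 − (7/3)·R3: [0, 0, 0, 0]
4 pivots among 4 columns.
Every column is a pivot column, so the columns are linearly independent.

yes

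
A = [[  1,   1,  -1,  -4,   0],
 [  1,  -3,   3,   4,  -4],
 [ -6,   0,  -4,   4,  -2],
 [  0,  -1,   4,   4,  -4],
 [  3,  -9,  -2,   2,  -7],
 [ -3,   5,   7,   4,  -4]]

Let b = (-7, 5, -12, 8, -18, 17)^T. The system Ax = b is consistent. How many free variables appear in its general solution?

1

Row reduce the augmented matrix [A | b].
R2 ← R2 − R1: [0, -4, 4, 8, -4, 12]
R3 ← R3 + (6)·R1: [0, 6, -10, -20, -2, -54]
R5 ← R5 − (3)·R1: [0, -12, 1, 14, -7, 3]
R6 ← R6 + (3)·R1: [0, 8, 4, -8, -4, -4]
R3 ← R3 + (3/2)·R2: [0, 0, -4, -8, -8, -36]
R4 ← R4 − (1/4)·R2: [0, 0, 3, 2, -3, 5]
R5 ← R5 − (3)·R2: [0, 0, -11, -10, 5, -33]
R6 ← R6 + (2)·R2: [0, 0, 12, 8, -12, 20]
R4 ← R4 + (3/4)·R3: [0, 0, 0, -4, -9, -22]
R5 ← R5 − (11/4)·R3: [0, 0, 0, 12, 27, 66]
R6 ← R6 + (3)·R3: [0, 0, 0, -16, -36, -88]
R5 ← R5 + (3)·R4: [0, 0, 0, 0, 0, 0]
R6 ← R6 − (4)·R4: [0, 0, 0, 0, 0, 0]
The echelon form has 4 nonzero rows, and every pivot lies in the first 5 columns, so rank(A) = rank([A|b]) = 4.
The system is consistent.
Free variables = (unknowns) − (rank) = 5 − 4 = 1.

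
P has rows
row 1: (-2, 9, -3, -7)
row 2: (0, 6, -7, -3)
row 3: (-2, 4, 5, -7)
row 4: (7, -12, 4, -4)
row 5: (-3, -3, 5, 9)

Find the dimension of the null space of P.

Row reduce to echelon form.
R3 ← R3 − R1: [0, -5, 8, 0]
R4 ← R4 + (7/2)·R1: [0, 39/2, -13/2, -57/2]
R5 ← R5 − (3/2)·R1: [0, -33/2, 19/2, 39/2]
R3 ← R3 + (5/6)·R2: [0, 0, 13/6, -5/2]
R4 ← R4 − (13/4)·R2: [0, 0, 65/4, -75/4]
R5 ← R5 + (11/4)·R2: [0, 0, -39/4, 45/4]
R4 ← R4 − (15/2)·R3: [0, 0, 0, 0]
R5 ← R5 + (9/2)·R3: [0, 0, 0, 0]
3 nonzero rows, so rank(P) = 3.
P has 4 columns; by rank–nullity, nullity = 4 − 3 = 1.

1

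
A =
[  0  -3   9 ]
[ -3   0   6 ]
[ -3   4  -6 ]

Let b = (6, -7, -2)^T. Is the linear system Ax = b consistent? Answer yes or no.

Row reduce the augmented matrix [A | b].
Swap R1 ↔ R2
R3 ← R3 − R1: [0, 4, -12, 5]
R3 ← R3 + (4/3)·R2: [0, 0, 0, 13]
The echelon form has 3 nonzero rows; the last pivot sits in the augmented column, so rank(A) = 2 but rank([A|b]) = 3.
Since the ranks differ, the system is inconsistent.

no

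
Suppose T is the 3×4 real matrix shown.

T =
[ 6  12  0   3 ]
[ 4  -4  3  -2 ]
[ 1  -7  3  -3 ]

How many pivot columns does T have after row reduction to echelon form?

Row reduce to echelon form.
R2 ← R2 − (2/3)·R1: [0, -12, 3, -4]
R3 ← R3 − (1/6)·R1: [0, -9, 3, -7/2]
R3 ← R3 − (3/4)·R2: [0, 0, 3/4, -1/2]
Echelon form has 3 nonzero rows, so rank(T) = 3.
Each nonzero row contributes one pivot column: 3 pivot columns.

3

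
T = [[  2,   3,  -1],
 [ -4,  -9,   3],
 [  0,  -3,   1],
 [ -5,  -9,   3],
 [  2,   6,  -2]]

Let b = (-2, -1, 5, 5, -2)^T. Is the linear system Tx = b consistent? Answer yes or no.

no

Row reduce the augmented matrix [T | b].
R2 ← R2 + (2)·R1: [0, -3, 1, -5]
R4 ← R4 + (5/2)·R1: [0, -3/2, 1/2, 0]
R5 ← R5 − R1: [0, 3, -1, 0]
R3 ← R3 − R2: [0, 0, 0, 10]
R4 ← R4 − (1/2)·R2: [0, 0, 0, 5/2]
R5 ← R5 + R2: [0, 0, 0, -5]
R4 ← R4 − (1/4)·R3: [0, 0, 0, 0]
R5 ← R5 + (1/2)·R3: [0, 0, 0, 0]
The echelon form has 3 nonzero rows; the last pivot sits in the augmented column, so rank(T) = 2 but rank([T|b]) = 3.
Since the ranks differ, the system is inconsistent.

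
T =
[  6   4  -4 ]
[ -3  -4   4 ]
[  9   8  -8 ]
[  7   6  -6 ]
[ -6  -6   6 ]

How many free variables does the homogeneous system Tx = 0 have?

1

Row reduce to echelon form.
R2 ← R2 + (1/2)·R1: [0, -2, 2]
R3 ← R3 − (3/2)·R1: [0, 2, -2]
R4 ← R4 − (7/6)·R1: [0, 4/3, -4/3]
R5 ← R5 + R1: [0, -2, 2]
R3 ← R3 + R2: [0, 0, 0]
R4 ← R4 + (2/3)·R2: [0, 0, 0]
R5 ← R5 − R2: [0, 0, 0]
2 nonzero rows, so rank(T) = 2.
T has 3 columns; by rank–nullity, nullity = 3 − 2 = 1.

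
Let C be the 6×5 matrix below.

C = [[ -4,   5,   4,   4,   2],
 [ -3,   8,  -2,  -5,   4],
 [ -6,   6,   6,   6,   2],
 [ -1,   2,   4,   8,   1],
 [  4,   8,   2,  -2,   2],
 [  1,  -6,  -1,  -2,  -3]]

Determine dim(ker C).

0

Row reduce to echelon form.
R2 ← R2 − (3/4)·R1: [0, 17/4, -5, -8, 5/2]
R3 ← R3 − (3/2)·R1: [0, -3/2, 0, 0, -1]
R4 ← R4 − (1/4)·R1: [0, 3/4, 3, 7, 1/2]
R5 ← R5 + R1: [0, 13, 6, 2, 4]
R6 ← R6 + (1/4)·R1: [0, -19/4, 0, -1, -5/2]
R3 ← R3 + (6/17)·R2: [0, 0, -30/17, -48/17, -2/17]
R4 ← R4 − (3/17)·R2: [0, 0, 66/17, 143/17, 1/17]
R5 ← R5 − (52/17)·R2: [0, 0, 362/17, 450/17, -62/17]
R6 ← R6 + (19/17)·R2: [0, 0, -95/17, -169/17, 5/17]
R4 ← R4 + (11/5)·R3: [0, 0, 0, 11/5, -1/5]
R5 ← R5 + (181/15)·R3: [0, 0, 0, -38/5, -76/15]
R6 ← R6 − (19/6)·R3: [0, 0, 0, -1, 2/3]
R5 ← R5 + (38/11)·R4: [0, 0, 0, 0, -190/33]
R6 ← R6 + (5/11)·R4: [0, 0, 0, 0, 19/33]
R6 ← R6 + (1/10)·R5: [0, 0, 0, 0, 0]
5 nonzero rows, so rank(C) = 5.
C has 5 columns; by rank–nullity, nullity = 5 − 5 = 0.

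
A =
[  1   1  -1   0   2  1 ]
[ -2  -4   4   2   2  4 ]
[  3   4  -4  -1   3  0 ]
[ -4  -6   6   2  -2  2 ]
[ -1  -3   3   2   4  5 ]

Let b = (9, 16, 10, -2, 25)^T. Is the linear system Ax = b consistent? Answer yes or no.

yes

Row reduce the augmented matrix [A | b].
R2 ← R2 + (2)·R1: [0, -2, 2, 2, 6, 6, 34]
R3 ← R3 − (3)·R1: [0, 1, -1, -1, -3, -3, -17]
R4 ← R4 + (4)·R1: [0, -2, 2, 2, 6, 6, 34]
R5 ← R5 + R1: [0, -2, 2, 2, 6, 6, 34]
R3 ← R3 + (1/2)·R2: [0, 0, 0, 0, 0, 0, 0]
R4 ← R4 − R2: [0, 0, 0, 0, 0, 0, 0]
R5 ← R5 − R2: [0, 0, 0, 0, 0, 0, 0]
The echelon form has 2 nonzero rows, and every pivot lies in the first 6 columns, so rank(A) = rank([A|b]) = 2.
The system is consistent.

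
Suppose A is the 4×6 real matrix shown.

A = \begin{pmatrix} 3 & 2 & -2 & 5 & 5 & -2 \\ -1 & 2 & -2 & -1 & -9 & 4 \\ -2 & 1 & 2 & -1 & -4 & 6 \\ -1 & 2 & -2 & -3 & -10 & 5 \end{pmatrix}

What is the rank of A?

Row reduce to echelon form.
R2 ← R2 + (1/3)·R1: [0, 8/3, -8/3, 2/3, -22/3, 10/3]
R3 ← R3 + (2/3)·R1: [0, 7/3, 2/3, 7/3, -2/3, 14/3]
R4 ← R4 + (1/3)·R1: [0, 8/3, -8/3, -4/3, -25/3, 13/3]
R3 ← R3 − (7/8)·R2: [0, 0, 3, 7/4, 23/4, 7/4]
R4 ← R4 − R2: [0, 0, 0, -2, -1, 1]
Echelon form has 4 nonzero rows, so rank(A) = 4.

4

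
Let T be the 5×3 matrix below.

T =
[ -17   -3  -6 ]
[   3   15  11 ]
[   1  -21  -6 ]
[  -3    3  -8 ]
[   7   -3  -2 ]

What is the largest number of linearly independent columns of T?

3

Row reduce to echelon form.
R2 ← R2 + (3/17)·R1: [0, 246/17, 169/17]
R3 ← R3 + (1/17)·R1: [0, -360/17, -108/17]
R4 ← R4 − (3/17)·R1: [0, 60/17, -118/17]
R5 ← R5 + (7/17)·R1: [0, -72/17, -76/17]
R3 ← R3 + (60/41)·R2: [0, 0, 336/41]
R4 ← R4 − (10/41)·R2: [0, 0, -384/41]
R5 ← R5 + (12/41)·R2: [0, 0, -64/41]
R4 ← R4 + (8/7)·R3: [0, 0, 0]
R5 ← R5 + (4/21)·R3: [0, 0, 0]
Echelon form has 3 nonzero rows, so rank(T) = 3.
The rank gives the maximum number of linearly independent columns: 3.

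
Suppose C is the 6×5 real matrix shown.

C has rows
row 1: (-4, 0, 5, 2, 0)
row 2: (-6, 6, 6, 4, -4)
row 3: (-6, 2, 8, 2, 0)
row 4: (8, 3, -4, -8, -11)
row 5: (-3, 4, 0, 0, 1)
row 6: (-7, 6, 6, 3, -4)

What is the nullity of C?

Row reduce to echelon form.
R2 ← R2 − (3/2)·R1: [0, 6, -3/2, 1, -4]
R3 ← R3 − (3/2)·R1: [0, 2, 1/2, -1, 0]
R4 ← R4 + (2)·R1: [0, 3, 6, -4, -11]
R5 ← R5 − (3/4)·R1: [0, 4, -15/4, -3/2, 1]
R6 ← R6 − (7/4)·R1: [0, 6, -11/4, -1/2, -4]
R3 ← R3 − (1/3)·R2: [0, 0, 1, -4/3, 4/3]
R4 ← R4 − (1/2)·R2: [0, 0, 27/4, -9/2, -9]
R5 ← R5 − (2/3)·R2: [0, 0, -11/4, -13/6, 11/3]
R6 ← R6 − R2: [0, 0, -5/4, -3/2, 0]
R4 ← R4 − (27/4)·R3: [0, 0, 0, 9/2, -18]
R5 ← R5 + (11/4)·R3: [0, 0, 0, -35/6, 22/3]
R6 ← R6 + (5/4)·R3: [0, 0, 0, -19/6, 5/3]
R5 ← R5 + (35/27)·R4: [0, 0, 0, 0, -16]
R6 ← R6 + (19/27)·R4: [0, 0, 0, 0, -11]
R6 ← R6 − (11/16)·R5: [0, 0, 0, 0, 0]
5 nonzero rows, so rank(C) = 5.
C has 5 columns; by rank–nullity, nullity = 5 − 5 = 0.

0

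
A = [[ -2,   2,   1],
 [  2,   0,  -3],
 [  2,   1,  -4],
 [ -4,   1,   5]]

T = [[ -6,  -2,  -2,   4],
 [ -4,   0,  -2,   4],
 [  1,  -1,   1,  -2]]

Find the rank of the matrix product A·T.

2

First compute AT:
[[  5,   3,   1,  -2],
 [-15,  -1,  -7,  14],
 [-20,   0, -10,  20],
 [ 25,   3,  11, -22]]
Now row reduce the product.
R2 ← R2 + (3)·R1: [0, 8, -4, 8]
R3 ← R3 + (4)·R1: [0, 12, -6, 12]
R4 ← R4 − (5)·R1: [0, -12, 6, -12]
R3 ← R3 − (3/2)·R2: [0, 0, 0, 0]
R4 ← R4 + (3/2)·R2: [0, 0, 0, 0]
2 nonzero rows, so rank(AT) = 2.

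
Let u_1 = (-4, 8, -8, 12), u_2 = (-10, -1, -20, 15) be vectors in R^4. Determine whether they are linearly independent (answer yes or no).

yes

Form the matrix with these vectors as rows and row reduce.
R2 ← R2 − (5/2)·R1: [0, -21, 0, -15]
2 nonzero rows, so the 2 vectors span a space of dimension 2.
Since 2 = 2, the vectors are linearly independent.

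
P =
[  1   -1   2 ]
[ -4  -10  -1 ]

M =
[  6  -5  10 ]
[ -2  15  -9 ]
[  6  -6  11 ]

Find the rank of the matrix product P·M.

First compute PM:
[[ 20, -32,  41],
 [-10, -124,  39]]
Now row reduce the product.
R2 ← R2 + (1/2)·R1: [0, -140, 119/2]
2 nonzero rows, so rank(PM) = 2.

2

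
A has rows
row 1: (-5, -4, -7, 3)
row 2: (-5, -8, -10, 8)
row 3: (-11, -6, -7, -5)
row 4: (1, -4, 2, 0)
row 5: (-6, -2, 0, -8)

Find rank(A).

Row reduce to echelon form.
R2 ← R2 − R1: [0, -4, -3, 5]
R3 ← R3 − (11/5)·R1: [0, 14/5, 42/5, -58/5]
R4 ← R4 + (1/5)·R1: [0, -24/5, 3/5, 3/5]
R5 ← R5 − (6/5)·R1: [0, 14/5, 42/5, -58/5]
R3 ← R3 + (7/10)·R2: [0, 0, 63/10, -81/10]
R4 ← R4 − (6/5)·R2: [0, 0, 21/5, -27/5]
R5 ← R5 + (7/10)·R2: [0, 0, 63/10, -81/10]
R4 ← R4 − (2/3)·R3: [0, 0, 0, 0]
R5 ← R5 − R3: [0, 0, 0, 0]
Echelon form has 3 nonzero rows, so rank(A) = 3.

3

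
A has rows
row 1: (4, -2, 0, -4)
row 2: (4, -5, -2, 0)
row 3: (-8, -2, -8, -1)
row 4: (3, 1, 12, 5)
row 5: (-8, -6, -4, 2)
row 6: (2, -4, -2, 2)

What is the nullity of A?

0

Row reduce to echelon form.
R2 ← R2 − R1: [0, -3, -2, 4]
R3 ← R3 + (2)·R1: [0, -6, -8, -9]
R4 ← R4 − (3/4)·R1: [0, 5/2, 12, 8]
R5 ← R5 + (2)·R1: [0, -10, -4, -6]
R6 ← R6 − (1/2)·R1: [0, -3, -2, 4]
R3 ← R3 − (2)·R2: [0, 0, -4, -17]
R4 ← R4 + (5/6)·R2: [0, 0, 31/3, 34/3]
R5 ← R5 − (10/3)·R2: [0, 0, 8/3, -58/3]
R6 ← R6 − R2: [0, 0, 0, 0]
R4 ← R4 + (31/12)·R3: [0, 0, 0, -391/12]
R5 ← R5 + (2/3)·R3: [0, 0, 0, -92/3]
R5 ← R5 − (16/17)·R4: [0, 0, 0, 0]
4 nonzero rows, so rank(A) = 4.
A has 4 columns; by rank–nullity, nullity = 4 − 4 = 0.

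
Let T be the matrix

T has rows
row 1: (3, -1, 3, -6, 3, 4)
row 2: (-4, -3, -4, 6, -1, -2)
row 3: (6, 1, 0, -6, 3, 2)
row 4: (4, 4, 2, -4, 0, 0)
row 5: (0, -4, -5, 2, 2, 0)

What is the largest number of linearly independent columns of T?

3

Row reduce to echelon form.
R2 ← R2 + (4/3)·R1: [0, -13/3, 0, -2, 3, 10/3]
R3 ← R3 − (2)·R1: [0, 3, -6, 6, -3, -6]
R4 ← R4 − (4/3)·R1: [0, 16/3, -2, 4, -4, -16/3]
R3 ← R3 + (9/13)·R2: [0, 0, -6, 60/13, -12/13, -48/13]
R4 ← R4 + (16/13)·R2: [0, 0, -2, 20/13, -4/13, -16/13]
R5 ← R5 − (12/13)·R2: [0, 0, -5, 50/13, -10/13, -40/13]
R4 ← R4 − (1/3)·R3: [0, 0, 0, 0, 0, 0]
R5 ← R5 − (5/6)·R3: [0, 0, 0, 0, 0, 0]
Echelon form has 3 nonzero rows, so rank(T) = 3.
The rank gives the maximum number of linearly independent columns: 3.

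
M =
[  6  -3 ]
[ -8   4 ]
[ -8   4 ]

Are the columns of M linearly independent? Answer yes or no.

Row reduce M to echelon form.
R2 ← R2 + (4/3)·R1: [0, 0]
R3 ← R3 + (4/3)·R1: [0, 0]
1 pivot among 2 columns.
Only 1 < 2 pivot columns, so the columns are linearly dependent.

no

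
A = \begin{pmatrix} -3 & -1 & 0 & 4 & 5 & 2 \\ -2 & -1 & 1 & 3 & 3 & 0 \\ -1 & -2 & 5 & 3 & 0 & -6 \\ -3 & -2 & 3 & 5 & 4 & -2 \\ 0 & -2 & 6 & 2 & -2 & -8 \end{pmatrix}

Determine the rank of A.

Row reduce to echelon form.
R2 ← R2 − (2/3)·R1: [0, -1/3, 1, 1/3, -1/3, -4/3]
R3 ← R3 − (1/3)·R1: [0, -5/3, 5, 5/3, -5/3, -20/3]
R4 ← R4 − R1: [0, -1, 3, 1, -1, -4]
R3 ← R3 − (5)·R2: [0, 0, 0, 0, 0, 0]
R4 ← R4 − (3)·R2: [0, 0, 0, 0, 0, 0]
R5 ← R5 − (6)·R2: [0, 0, 0, 0, 0, 0]
Echelon form has 2 nonzero rows, so rank(A) = 2.

2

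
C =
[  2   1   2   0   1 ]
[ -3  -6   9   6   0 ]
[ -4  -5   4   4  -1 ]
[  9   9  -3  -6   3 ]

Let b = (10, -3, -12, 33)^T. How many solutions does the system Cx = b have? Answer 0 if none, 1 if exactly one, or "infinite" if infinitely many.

Row reduce the augmented matrix [C | b].
R2 ← R2 + (3/2)·R1: [0, -9/2, 12, 6, 3/2, 12]
R3 ← R3 + (2)·R1: [0, -3, 8, 4, 1, 8]
R4 ← R4 − (9/2)·R1: [0, 9/2, -12, -6, -3/2, -12]
R3 ← R3 − (2/3)·R2: [0, 0, 0, 0, 0, 0]
R4 ← R4 + R2: [0, 0, 0, 0, 0, 0]
The echelon form has 2 nonzero rows, and every pivot lies in the first 5 columns, so rank(C) = rank([C|b]) = 2.
The system is consistent.
rank = 2 < 5 unknowns, so there are infinitely many solutions.

infinite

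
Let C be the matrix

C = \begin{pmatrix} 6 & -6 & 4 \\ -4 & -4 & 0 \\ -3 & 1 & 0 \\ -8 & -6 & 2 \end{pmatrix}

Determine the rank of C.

Row reduce to echelon form.
R2 ← R2 + (2/3)·R1: [0, -8, 8/3]
R3 ← R3 + (1/2)·R1: [0, -2, 2]
R4 ← R4 + (4/3)·R1: [0, -14, 22/3]
R3 ← R3 − (1/4)·R2: [0, 0, 4/3]
R4 ← R4 − (7/4)·R2: [0, 0, 8/3]
R4 ← R4 − (2)·R3: [0, 0, 0]
Echelon form has 3 nonzero rows, so rank(C) = 3.

3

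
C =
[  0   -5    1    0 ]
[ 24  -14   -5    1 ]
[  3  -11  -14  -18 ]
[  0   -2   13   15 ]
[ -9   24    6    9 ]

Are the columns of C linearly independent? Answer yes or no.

no

Row reduce C to echelon form.
Swap R1 ↔ R2
R3 ← R3 − (1/8)·R1: [0, -37/4, -107/8, -145/8]
R5 ← R5 + (3/8)·R1: [0, 75/4, 33/8, 75/8]
R3 ← R3 − (37/20)·R2: [0, 0, -609/40, -145/8]
R4 ← R4 − (2/5)·R2: [0, 0, 63/5, 15]
R5 ← R5 + (15/4)·R2: [0, 0, 63/8, 75/8]
R4 ← R4 + (24/29)·R3: [0, 0, 0, 0]
R5 ← R5 + (15/29)·R3: [0, 0, 0, 0]
3 pivots among 4 columns.
Only 3 < 4 pivot columns, so the columns are linearly dependent.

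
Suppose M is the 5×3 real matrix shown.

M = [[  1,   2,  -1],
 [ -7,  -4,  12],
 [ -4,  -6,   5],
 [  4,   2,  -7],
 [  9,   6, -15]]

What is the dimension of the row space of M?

2

Row reduce to echelon form.
R2 ← R2 + (7)·R1: [0, 10, 5]
R3 ← R3 + (4)·R1: [0, 2, 1]
R4 ← R4 − (4)·R1: [0, -6, -3]
R5 ← R5 − (9)·R1: [0, -12, -6]
R3 ← R3 − (1/5)·R2: [0, 0, 0]
R4 ← R4 + (3/5)·R2: [0, 0, 0]
R5 ← R5 + (6/5)·R2: [0, 0, 0]
Echelon form has 2 nonzero rows, so rank(M) = 2.
The row space has dimension equal to the rank: 2.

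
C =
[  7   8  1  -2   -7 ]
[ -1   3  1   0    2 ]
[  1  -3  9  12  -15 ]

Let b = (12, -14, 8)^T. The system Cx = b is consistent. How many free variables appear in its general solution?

Row reduce the augmented matrix [C | b].
R2 ← R2 + (1/7)·R1: [0, 29/7, 8/7, -2/7, 1, -86/7]
R3 ← R3 − (1/7)·R1: [0, -29/7, 62/7, 86/7, -14, 44/7]
R3 ← R3 + R2: [0, 0, 10, 12, -13, -6]
The echelon form has 3 nonzero rows, and every pivot lies in the first 5 columns, so rank(C) = rank([C|b]) = 3.
The system is consistent.
Free variables = (unknowns) − (rank) = 5 − 3 = 2.

2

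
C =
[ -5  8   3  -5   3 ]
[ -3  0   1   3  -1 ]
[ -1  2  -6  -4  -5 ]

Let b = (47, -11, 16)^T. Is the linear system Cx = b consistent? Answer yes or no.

yes

Row reduce the augmented matrix [C | b].
R2 ← R2 − (3/5)·R1: [0, -24/5, -4/5, 6, -14/5, -196/5]
R3 ← R3 − (1/5)·R1: [0, 2/5, -33/5, -3, -28/5, 33/5]
R3 ← R3 + (1/12)·R2: [0, 0, -20/3, -5/2, -35/6, 10/3]
The echelon form has 3 nonzero rows, and every pivot lies in the first 5 columns, so rank(C) = rank([C|b]) = 3.
The system is consistent.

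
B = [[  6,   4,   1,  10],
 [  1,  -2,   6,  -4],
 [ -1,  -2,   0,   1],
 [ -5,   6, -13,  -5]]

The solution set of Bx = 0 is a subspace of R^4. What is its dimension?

Row reduce to echelon form.
R2 ← R2 − (1/6)·R1: [0, -8/3, 35/6, -17/3]
R3 ← R3 + (1/6)·R1: [0, -4/3, 1/6, 8/3]
R4 ← R4 + (5/6)·R1: [0, 28/3, -73/6, 10/3]
R3 ← R3 − (1/2)·R2: [0, 0, -11/4, 11/2]
R4 ← R4 + (7/2)·R2: [0, 0, 33/4, -33/2]
R4 ← R4 + (3)·R3: [0, 0, 0, 0]
3 nonzero rows, so rank(B) = 3.
B has 4 columns; by rank–nullity, nullity = 4 − 3 = 1.

1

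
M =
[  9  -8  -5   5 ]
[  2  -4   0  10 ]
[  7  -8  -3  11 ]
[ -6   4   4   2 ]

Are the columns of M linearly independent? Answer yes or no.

no

Row reduce M to echelon form.
R2 ← R2 − (2/9)·R1: [0, -20/9, 10/9, 80/9]
R3 ← R3 − (7/9)·R1: [0, -16/9, 8/9, 64/9]
R4 ← R4 + (2/3)·R1: [0, -4/3, 2/3, 16/3]
R3 ← R3 − (4/5)·R2: [0, 0, 0, 0]
R4 ← R4 − (3/5)·R2: [0, 0, 0, 0]
2 pivots among 4 columns.
Only 2 < 4 pivot columns, so the columns are linearly dependent.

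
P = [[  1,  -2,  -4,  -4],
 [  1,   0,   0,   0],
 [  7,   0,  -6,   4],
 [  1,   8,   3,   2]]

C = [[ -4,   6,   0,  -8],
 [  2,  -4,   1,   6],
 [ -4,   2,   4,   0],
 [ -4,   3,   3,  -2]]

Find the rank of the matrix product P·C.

2

First compute PC:
[[ 24,  -6, -30, -12],
 [ -4,   6,   0,  -8],
 [-20,  42, -12, -64],
 [ -8, -14,  26,  36]]
Now row reduce the product.
R2 ← R2 + (1/6)·R1: [0, 5, -5, -10]
R3 ← R3 + (5/6)·R1: [0, 37, -37, -74]
R4 ← R4 + (1/3)·R1: [0, -16, 16, 32]
R3 ← R3 − (37/5)·R2: [0, 0, 0, 0]
R4 ← R4 + (16/5)·R2: [0, 0, 0, 0]
2 nonzero rows, so rank(PC) = 2.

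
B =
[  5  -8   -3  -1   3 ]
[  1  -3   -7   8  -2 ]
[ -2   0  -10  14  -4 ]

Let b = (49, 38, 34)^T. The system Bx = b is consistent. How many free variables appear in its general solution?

2

Row reduce the augmented matrix [B | b].
R2 ← R2 − (1/5)·R1: [0, -7/5, -32/5, 41/5, -13/5, 141/5]
R3 ← R3 + (2/5)·R1: [0, -16/5, -56/5, 68/5, -14/5, 268/5]
R3 ← R3 − (16/7)·R2: [0, 0, 24/7, -36/7, 22/7, -76/7]
The echelon form has 3 nonzero rows, and every pivot lies in the first 5 columns, so rank(B) = rank([B|b]) = 3.
The system is consistent.
Free variables = (unknowns) − (rank) = 5 − 3 = 2.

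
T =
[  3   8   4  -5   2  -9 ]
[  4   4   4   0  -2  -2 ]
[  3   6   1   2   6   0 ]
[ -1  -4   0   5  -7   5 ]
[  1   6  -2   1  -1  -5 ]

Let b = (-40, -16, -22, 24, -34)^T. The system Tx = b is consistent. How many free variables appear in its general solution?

1

Row reduce the augmented matrix [T | b].
R2 ← R2 − (4/3)·R1: [0, -20/3, -4/3, 20/3, -14/3, 10, 112/3]
R3 ← R3 − R1: [0, -2, -3, 7, 4, 9, 18]
R4 ← R4 + (1/3)·R1: [0, -4/3, 4/3, 10/3, -19/3, 2, 32/3]
R5 ← R5 − (1/3)·R1: [0, 10/3, -10/3, 8/3, -5/3, -2, -62/3]
R3 ← R3 − (3/10)·R2: [0, 0, -13/5, 5, 27/5, 6, 34/5]
R4 ← R4 − (1/5)·R2: [0, 0, 8/5, 2, -27/5, 0, 16/5]
R5 ← R5 + (1/2)·R2: [0, 0, -4, 6, -4, 3, -2]
R4 ← R4 + (8/13)·R3: [0, 0, 0, 66/13, -27/13, 48/13, 96/13]
R5 ← R5 − (20/13)·R3: [0, 0, 0, -22/13, -160/13, -81/13, -162/13]
R5 ← R5 + (1/3)·R4: [0, 0, 0, 0, -13, -5, -10]
The echelon form has 5 nonzero rows, and every pivot lies in the first 6 columns, so rank(T) = rank([T|b]) = 5.
The system is consistent.
Free variables = (unknowns) − (rank) = 6 − 5 = 1.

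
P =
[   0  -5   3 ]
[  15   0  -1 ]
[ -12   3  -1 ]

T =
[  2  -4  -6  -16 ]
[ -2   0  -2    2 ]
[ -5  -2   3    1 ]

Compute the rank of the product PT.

First compute PT:
[[ -5,  -6,  19,  -7],
 [ 35, -58, -93, -241],
 [-25,  50,  63, 197]]
Now row reduce the product.
R2 ← R2 + (7)·R1: [0, -100, 40, -290]
R3 ← R3 − (5)·R1: [0, 80, -32, 232]
R3 ← R3 + (4/5)·R2: [0, 0, 0, 0]
2 nonzero rows, so rank(PT) = 2.

2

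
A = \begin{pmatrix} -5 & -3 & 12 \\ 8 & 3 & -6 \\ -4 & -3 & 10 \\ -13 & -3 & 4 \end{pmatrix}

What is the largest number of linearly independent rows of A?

3

Row reduce to echelon form.
R2 ← R2 + (8/5)·R1: [0, -9/5, 66/5]
R3 ← R3 − (4/5)·R1: [0, -3/5, 2/5]
R4 ← R4 − (13/5)·R1: [0, 24/5, -136/5]
R3 ← R3 − (1/3)·R2: [0, 0, -4]
R4 ← R4 + (8/3)·R2: [0, 0, 8]
R4 ← R4 + (2)·R3: [0, 0, 0]
Echelon form has 3 nonzero rows, so rank(A) = 3.
The rank gives the maximum number of linearly independent rows: 3.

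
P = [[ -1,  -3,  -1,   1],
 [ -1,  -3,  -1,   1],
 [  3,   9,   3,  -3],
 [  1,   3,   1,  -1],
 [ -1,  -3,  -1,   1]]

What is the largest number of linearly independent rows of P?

Row reduce to echelon form.
R2 ← R2 − R1: [0, 0, 0, 0]
R3 ← R3 + (3)·R1: [0, 0, 0, 0]
R4 ← R4 + R1: [0, 0, 0, 0]
R5 ← R5 − R1: [0, 0, 0, 0]
Echelon form has 1 nonzero row, so rank(P) = 1.
The rank gives the maximum number of linearly independent rows: 1.

1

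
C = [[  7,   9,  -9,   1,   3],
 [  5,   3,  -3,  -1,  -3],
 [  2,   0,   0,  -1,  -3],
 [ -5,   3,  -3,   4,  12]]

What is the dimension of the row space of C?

2

Row reduce to echelon form.
R2 ← R2 − (5/7)·R1: [0, -24/7, 24/7, -12/7, -36/7]
R3 ← R3 − (2/7)·R1: [0, -18/7, 18/7, -9/7, -27/7]
R4 ← R4 + (5/7)·R1: [0, 66/7, -66/7, 33/7, 99/7]
R3 ← R3 − (3/4)·R2: [0, 0, 0, 0, 0]
R4 ← R4 + (11/4)·R2: [0, 0, 0, 0, 0]
Echelon form has 2 nonzero rows, so rank(C) = 2.
The row space has dimension equal to the rank: 2.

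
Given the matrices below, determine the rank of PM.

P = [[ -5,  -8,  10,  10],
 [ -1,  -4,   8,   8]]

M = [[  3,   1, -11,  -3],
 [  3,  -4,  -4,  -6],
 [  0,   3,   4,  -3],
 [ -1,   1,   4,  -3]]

First compute PM:
[[-49,  67, 167,   3],
 [-23,  47,  91, -21]]
Now row reduce the product.
R2 ← R2 − (23/49)·R1: [0, 762/49, 618/49, -1098/49]
2 nonzero rows, so rank(PM) = 2.

2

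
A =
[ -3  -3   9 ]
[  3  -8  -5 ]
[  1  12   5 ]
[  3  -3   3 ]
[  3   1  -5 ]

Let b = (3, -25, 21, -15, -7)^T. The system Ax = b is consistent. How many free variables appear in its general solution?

0

Row reduce the augmented matrix [A | b].
R2 ← R2 + R1: [0, -11, 4, -22]
R3 ← R3 + (1/3)·R1: [0, 11, 8, 22]
R4 ← R4 + R1: [0, -6, 12, -12]
R5 ← R5 + R1: [0, -2, 4, -4]
R3 ← R3 + R2: [0, 0, 12, 0]
R4 ← R4 − (6/11)·R2: [0, 0, 108/11, 0]
R5 ← R5 − (2/11)·R2: [0, 0, 36/11, 0]
R4 ← R4 − (9/11)·R3: [0, 0, 0, 0]
R5 ← R5 − (3/11)·R3: [0, 0, 0, 0]
The echelon form has 3 nonzero rows, and every pivot lies in the first 3 columns, so rank(A) = rank([A|b]) = 3.
The system is consistent.
Free variables = (unknowns) − (rank) = 3 − 3 = 0.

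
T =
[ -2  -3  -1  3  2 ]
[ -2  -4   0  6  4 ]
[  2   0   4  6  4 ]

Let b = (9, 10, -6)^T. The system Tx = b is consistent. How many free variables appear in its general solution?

3

Row reduce the augmented matrix [T | b].
R2 ← R2 − R1: [0, -1, 1, 3, 2, 1]
R3 ← R3 + R1: [0, -3, 3, 9, 6, 3]
R3 ← R3 − (3)·R2: [0, 0, 0, 0, 0, 0]
The echelon form has 2 nonzero rows, and every pivot lies in the first 5 columns, so rank(T) = rank([T|b]) = 2.
The system is consistent.
Free variables = (unknowns) − (rank) = 5 − 2 = 3.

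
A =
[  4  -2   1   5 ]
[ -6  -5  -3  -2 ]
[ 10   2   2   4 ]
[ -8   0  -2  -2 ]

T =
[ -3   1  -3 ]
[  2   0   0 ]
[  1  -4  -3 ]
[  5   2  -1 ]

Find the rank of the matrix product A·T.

3

First compute AT:
[[ 10,  10, -20],
 [ -5,   2,  29],
 [ -4,  10, -40],
 [ 12,  -4,  32]]
Now row reduce the product.
R2 ← R2 + (1/2)·R1: [0, 7, 19]
R3 ← R3 + (2/5)·R1: [0, 14, -48]
R4 ← R4 − (6/5)·R1: [0, -16, 56]
R3 ← R3 − (2)·R2: [0, 0, -86]
R4 ← R4 + (16/7)·R2: [0, 0, 696/7]
R4 ← R4 + (348/301)·R3: [0, 0, 0]
3 nonzero rows, so rank(AT) = 3.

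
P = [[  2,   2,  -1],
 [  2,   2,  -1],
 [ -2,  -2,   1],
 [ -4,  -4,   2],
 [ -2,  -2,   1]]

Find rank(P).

Row reduce to echelon form.
R2 ← R2 − R1: [0, 0, 0]
R3 ← R3 + R1: [0, 0, 0]
R4 ← R4 + (2)·R1: [0, 0, 0]
R5 ← R5 + R1: [0, 0, 0]
Echelon form has 1 nonzero row, so rank(P) = 1.

1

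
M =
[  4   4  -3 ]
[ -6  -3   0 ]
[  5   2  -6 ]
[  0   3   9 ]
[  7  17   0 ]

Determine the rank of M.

3

Row reduce to echelon form.
R2 ← R2 + (3/2)·R1: [0, 3, -9/2]
R3 ← R3 − (5/4)·R1: [0, -3, -9/4]
R5 ← R5 − (7/4)·R1: [0, 10, 21/4]
R3 ← R3 + R2: [0, 0, -27/4]
R4 ← R4 − R2: [0, 0, 27/2]
R5 ← R5 − (10/3)·R2: [0, 0, 81/4]
R4 ← R4 + (2)·R3: [0, 0, 0]
R5 ← R5 + (3)·R3: [0, 0, 0]
Echelon form has 3 nonzero rows, so rank(M) = 3.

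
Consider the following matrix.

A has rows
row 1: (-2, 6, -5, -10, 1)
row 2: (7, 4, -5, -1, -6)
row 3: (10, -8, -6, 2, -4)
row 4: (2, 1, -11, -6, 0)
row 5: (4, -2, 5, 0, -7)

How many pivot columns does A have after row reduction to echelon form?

5

Row reduce to echelon form.
R2 ← R2 + (7/2)·R1: [0, 25, -45/2, -36, -5/2]
R3 ← R3 + (5)·R1: [0, 22, -31, -48, 1]
R4 ← R4 + R1: [0, 7, -16, -16, 1]
R5 ← R5 + (2)·R1: [0, 10, -5, -20, -5]
R3 ← R3 − (22/25)·R2: [0, 0, -56/5, -408/25, 16/5]
R4 ← R4 − (7/25)·R2: [0, 0, -97/10, -148/25, 17/10]
R5 ← R5 − (2/5)·R2: [0, 0, 4, -28/5, -4]
R4 ← R4 − (97/112)·R3: [0, 0, 0, 115/14, -15/14]
R5 ← R5 + (5/14)·R3: [0, 0, 0, -80/7, -20/7]
R5 ← R5 + (32/23)·R4: [0, 0, 0, 0, -100/23]
Echelon form has 5 nonzero rows, so rank(A) = 5.
Each nonzero row contributes one pivot column: 5 pivot columns.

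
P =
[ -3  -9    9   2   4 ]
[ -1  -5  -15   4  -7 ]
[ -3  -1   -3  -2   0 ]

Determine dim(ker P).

Row reduce to echelon form.
R2 ← R2 − (1/3)·R1: [0, -2, -18, 10/3, -25/3]
R3 ← R3 − R1: [0, 8, -12, -4, -4]
R3 ← R3 + (4)·R2: [0, 0, -84, 28/3, -112/3]
3 nonzero rows, so rank(P) = 3.
P has 5 columns; by rank–nullity, nullity = 5 − 3 = 2.

2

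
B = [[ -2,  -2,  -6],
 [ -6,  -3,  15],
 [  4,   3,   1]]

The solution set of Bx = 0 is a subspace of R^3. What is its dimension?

Row reduce to echelon form.
R2 ← R2 − (3)·R1: [0, 3, 33]
R3 ← R3 + (2)·R1: [0, -1, -11]
R3 ← R3 + (1/3)·R2: [0, 0, 0]
2 nonzero rows, so rank(B) = 2.
B has 3 columns; by rank–nullity, nullity = 3 − 2 = 1.

1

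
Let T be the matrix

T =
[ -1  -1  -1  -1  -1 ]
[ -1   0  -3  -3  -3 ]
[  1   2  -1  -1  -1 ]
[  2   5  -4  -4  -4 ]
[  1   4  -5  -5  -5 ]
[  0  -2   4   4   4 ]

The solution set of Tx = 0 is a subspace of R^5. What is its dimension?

3

Row reduce to echelon form.
R2 ← R2 − R1: [0, 1, -2, -2, -2]
R3 ← R3 + R1: [0, 1, -2, -2, -2]
R4 ← R4 + (2)·R1: [0, 3, -6, -6, -6]
R5 ← R5 + R1: [0, 3, -6, -6, -6]
R3 ← R3 − R2: [0, 0, 0, 0, 0]
R4 ← R4 − (3)·R2: [0, 0, 0, 0, 0]
R5 ← R5 − (3)·R2: [0, 0, 0, 0, 0]
R6 ← R6 + (2)·R2: [0, 0, 0, 0, 0]
2 nonzero rows, so rank(T) = 2.
T has 5 columns; by rank–nullity, nullity = 5 − 2 = 3.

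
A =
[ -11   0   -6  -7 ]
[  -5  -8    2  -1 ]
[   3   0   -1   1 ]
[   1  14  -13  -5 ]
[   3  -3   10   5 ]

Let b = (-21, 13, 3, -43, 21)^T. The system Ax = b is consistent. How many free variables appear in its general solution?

1

Row reduce the augmented matrix [A | b].
R2 ← R2 − (5/11)·R1: [0, -8, 52/11, 24/11, 248/11]
R3 ← R3 + (3/11)·R1: [0, 0, -29/11, -10/11, -30/11]
R4 ← R4 + (1/11)·R1: [0, 14, -149/11, -62/11, -494/11]
R5 ← R5 + (3/11)·R1: [0, -3, 92/11, 34/11, 168/11]
R4 ← R4 + (7/4)·R2: [0, 0, -58/11, -20/11, -60/11]
R5 ← R5 − (3/8)·R2: [0, 0, 145/22, 25/11, 75/11]
R4 ← R4 − (2)·R3: [0, 0, 0, 0, 0]
R5 ← R5 + (5/2)·R3: [0, 0, 0, 0, 0]
The echelon form has 3 nonzero rows, and every pivot lies in the first 4 columns, so rank(A) = rank([A|b]) = 3.
The system is consistent.
Free variables = (unknowns) − (rank) = 4 − 3 = 1.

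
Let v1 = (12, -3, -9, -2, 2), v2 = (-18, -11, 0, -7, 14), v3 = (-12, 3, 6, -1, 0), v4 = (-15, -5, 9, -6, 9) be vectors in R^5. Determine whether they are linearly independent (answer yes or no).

yes

Form the matrix with these vectors as rows and row reduce.
R2 ← R2 + (3/2)·R1: [0, -31/2, -27/2, -10, 17]
R3 ← R3 + R1: [0, 0, -3, -3, 2]
R4 ← R4 + (5/4)·R1: [0, -35/4, -9/4, -17/2, 23/2]
R4 ← R4 − (35/62)·R2: [0, 0, 333/62, -177/62, 59/31]
R4 ← R4 + (111/62)·R3: [0, 0, 0, -255/31, 170/31]
4 nonzero rows, so the 4 vectors span a space of dimension 4.
Since 4 = 4, the vectors are linearly independent.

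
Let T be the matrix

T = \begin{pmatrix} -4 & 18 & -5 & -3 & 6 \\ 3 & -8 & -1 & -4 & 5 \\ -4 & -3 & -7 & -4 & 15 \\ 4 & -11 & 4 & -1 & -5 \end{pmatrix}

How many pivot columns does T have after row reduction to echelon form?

Row reduce to echelon form.
R2 ← R2 + (3/4)·R1: [0, 11/2, -19/4, -25/4, 19/2]
R3 ← R3 − R1: [0, -21, -2, -1, 9]
R4 ← R4 + R1: [0, 7, -1, -4, 1]
R3 ← R3 + (42/11)·R2: [0, 0, -443/22, -547/22, 498/11]
R4 ← R4 − (14/11)·R2: [0, 0, 111/22, 87/22, -122/11]
R4 ← R4 + (111/443)·R3: [0, 0, 0, -1008/443, 112/443]
Echelon form has 4 nonzero rows, so rank(T) = 4.
Each nonzero row contributes one pivot column: 4 pivot columns.

4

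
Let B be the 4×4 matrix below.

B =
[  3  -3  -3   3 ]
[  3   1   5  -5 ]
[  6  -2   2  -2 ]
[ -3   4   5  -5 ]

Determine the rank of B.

2

Row reduce to echelon form.
R2 ← R2 − R1: [0, 4, 8, -8]
R3 ← R3 − (2)·R1: [0, 4, 8, -8]
R4 ← R4 + R1: [0, 1, 2, -2]
R3 ← R3 − R2: [0, 0, 0, 0]
R4 ← R4 − (1/4)·R2: [0, 0, 0, 0]
Echelon form has 2 nonzero rows, so rank(B) = 2.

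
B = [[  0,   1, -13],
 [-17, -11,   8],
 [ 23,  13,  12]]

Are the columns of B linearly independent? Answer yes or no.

Row reduce B to echelon form.
Swap R1 ↔ R2
R3 ← R3 + (23/17)·R1: [0, -32/17, 388/17]
R3 ← R3 + (32/17)·R2: [0, 0, -28/17]
3 pivots among 3 columns.
Every column is a pivot column, so the columns are linearly independent.

yes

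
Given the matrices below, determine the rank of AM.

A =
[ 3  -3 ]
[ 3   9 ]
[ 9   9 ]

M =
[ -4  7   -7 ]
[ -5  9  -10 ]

First compute AM:
[[  3,  -6,   9],
 [-57, 102, -111],
 [-81, 144, -153]]
Now row reduce the product.
R2 ← R2 + (19)·R1: [0, -12, 60]
R3 ← R3 + (27)·R1: [0, -18, 90]
R3 ← R3 − (3/2)·R2: [0, 0, 0]
2 nonzero rows, so rank(AM) = 2.

2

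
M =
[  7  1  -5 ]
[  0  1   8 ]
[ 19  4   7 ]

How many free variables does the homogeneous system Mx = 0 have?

0

Row reduce to echelon form.
R3 ← R3 − (19/7)·R1: [0, 9/7, 144/7]
R3 ← R3 − (9/7)·R2: [0, 0, 72/7]
3 nonzero rows, so rank(M) = 3.
M has 3 columns; by rank–nullity, nullity = 3 − 3 = 0.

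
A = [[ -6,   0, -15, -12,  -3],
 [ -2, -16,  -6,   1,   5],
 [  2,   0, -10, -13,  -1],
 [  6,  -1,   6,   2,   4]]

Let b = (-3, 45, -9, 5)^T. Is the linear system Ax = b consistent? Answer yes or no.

yes

Row reduce the augmented matrix [A | b].
R2 ← R2 − (1/3)·R1: [0, -16, -1, 5, 6, 46]
R3 ← R3 + (1/3)·R1: [0, 0, -15, -17, -2, -10]
R4 ← R4 + R1: [0, -1, -9, -10, 1, 2]
R4 ← R4 − (1/16)·R2: [0, 0, -143/16, -165/16, 5/8, -7/8]
R4 ← R4 − (143/240)·R3: [0, 0, 0, -11/60, 109/60, 61/12]
The echelon form has 4 nonzero rows, and every pivot lies in the first 5 columns, so rank(A) = rank([A|b]) = 4.
The system is consistent.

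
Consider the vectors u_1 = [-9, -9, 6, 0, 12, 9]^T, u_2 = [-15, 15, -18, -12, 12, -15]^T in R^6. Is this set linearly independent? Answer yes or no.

yes

Form the matrix with these vectors as rows and row reduce.
R2 ← R2 − (5/3)·R1: [0, 30, -28, -12, -8, -30]
2 nonzero rows, so the 2 vectors span a space of dimension 2.
Since 2 = 2, the vectors are linearly independent.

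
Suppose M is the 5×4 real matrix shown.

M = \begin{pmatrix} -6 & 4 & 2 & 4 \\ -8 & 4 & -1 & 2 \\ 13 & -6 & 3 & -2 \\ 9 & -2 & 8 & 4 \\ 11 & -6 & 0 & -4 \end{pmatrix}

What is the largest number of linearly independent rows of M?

2

Row reduce to echelon form.
R2 ← R2 − (4/3)·R1: [0, -4/3, -11/3, -10/3]
R3 ← R3 + (13/6)·R1: [0, 8/3, 22/3, 20/3]
R4 ← R4 + (3/2)·R1: [0, 4, 11, 10]
R5 ← R5 + (11/6)·R1: [0, 4/3, 11/3, 10/3]
R3 ← R3 + (2)·R2: [0, 0, 0, 0]
R4 ← R4 + (3)·R2: [0, 0, 0, 0]
R5 ← R5 + R2: [0, 0, 0, 0]
Echelon form has 2 nonzero rows, so rank(M) = 2.
The rank gives the maximum number of linearly independent rows: 2.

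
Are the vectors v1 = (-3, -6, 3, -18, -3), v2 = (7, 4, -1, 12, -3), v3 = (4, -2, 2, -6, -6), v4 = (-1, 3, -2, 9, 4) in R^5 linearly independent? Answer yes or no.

Form the matrix with these vectors as rows and row reduce.
R2 ← R2 + (7/3)·R1: [0, -10, 6, -30, -10]
R3 ← R3 + (4/3)·R1: [0, -10, 6, -30, -10]
R4 ← R4 − (1/3)·R1: [0, 5, -3, 15, 5]
R3 ← R3 − R2: [0, 0, 0, 0, 0]
R4 ← R4 + (1/2)·R2: [0, 0, 0, 0, 0]
2 nonzero rows, so the 4 vectors span a space of dimension 2.
Since 2 < 4, the vectors are linearly dependent.

no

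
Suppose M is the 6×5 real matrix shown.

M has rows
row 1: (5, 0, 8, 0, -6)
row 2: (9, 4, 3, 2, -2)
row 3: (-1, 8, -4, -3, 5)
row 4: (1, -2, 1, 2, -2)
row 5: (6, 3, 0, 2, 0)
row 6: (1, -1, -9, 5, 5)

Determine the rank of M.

Row reduce to echelon form.
R2 ← R2 − (9/5)·R1: [0, 4, -57/5, 2, 44/5]
R3 ← R3 + (1/5)·R1: [0, 8, -12/5, -3, 19/5]
R4 ← R4 − (1/5)·R1: [0, -2, -3/5, 2, -4/5]
R5 ← R5 − (6/5)·R1: [0, 3, -48/5, 2, 36/5]
R6 ← R6 − (1/5)·R1: [0, -1, -53/5, 5, 31/5]
R3 ← R3 − (2)·R2: [0, 0, 102/5, -7, -69/5]
R4 ← R4 + (1/2)·R2: [0, 0, -63/10, 3, 18/5]
R5 ← R5 − (3/4)·R2: [0, 0, -21/20, 1/2, 3/5]
R6 ← R6 + (1/4)·R2: [0, 0, -269/20, 11/2, 42/5]
R4 ← R4 + (21/68)·R3: [0, 0, 0, 57/68, -45/68]
R5 ← R5 + (7/136)·R3: [0, 0, 0, 19/136, -15/136]
R6 ← R6 + (269/408)·R3: [0, 0, 0, 361/408, -95/136]
R5 ← R5 − (1/6)·R4: [0, 0, 0, 0, 0]
R6 ← R6 − (19/18)·R4: [0, 0, 0, 0, 0]
Echelon form has 4 nonzero rows, so rank(M) = 4.

4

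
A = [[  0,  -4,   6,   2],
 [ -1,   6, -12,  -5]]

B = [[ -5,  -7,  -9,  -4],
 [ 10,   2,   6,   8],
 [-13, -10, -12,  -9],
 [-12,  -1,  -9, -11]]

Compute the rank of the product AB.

First compute AB:
[[-142, -70, -114, -108],
 [281, 144, 234, 215]]
Now row reduce the product.
R2 ← R2 + (281/142)·R1: [0, 389/71, 597/71, 91/71]
2 nonzero rows, so rank(AB) = 2.

2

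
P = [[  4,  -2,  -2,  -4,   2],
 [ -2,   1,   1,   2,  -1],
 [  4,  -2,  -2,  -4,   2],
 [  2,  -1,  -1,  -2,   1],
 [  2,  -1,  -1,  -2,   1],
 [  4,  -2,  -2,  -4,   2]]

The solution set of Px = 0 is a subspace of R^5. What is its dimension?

4

Row reduce to echelon form.
R2 ← R2 + (1/2)·R1: [0, 0, 0, 0, 0]
R3 ← R3 − R1: [0, 0, 0, 0, 0]
R4 ← R4 − (1/2)·R1: [0, 0, 0, 0, 0]
R5 ← R5 − (1/2)·R1: [0, 0, 0, 0, 0]
R6 ← R6 − R1: [0, 0, 0, 0, 0]
1 nonzero row, so rank(P) = 1.
P has 5 columns; by rank–nullity, nullity = 5 − 1 = 4.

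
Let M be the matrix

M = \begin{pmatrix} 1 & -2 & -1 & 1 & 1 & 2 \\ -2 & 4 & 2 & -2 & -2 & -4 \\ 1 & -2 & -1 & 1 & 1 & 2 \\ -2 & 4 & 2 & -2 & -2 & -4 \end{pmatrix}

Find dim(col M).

Row reduce to echelon form.
R2 ← R2 + (2)·R1: [0, 0, 0, 0, 0, 0]
R3 ← R3 − R1: [0, 0, 0, 0, 0, 0]
R4 ← R4 + (2)·R1: [0, 0, 0, 0, 0, 0]
Echelon form has 1 nonzero row, so rank(M) = 1.
The column space has dimension equal to the rank: 1.

1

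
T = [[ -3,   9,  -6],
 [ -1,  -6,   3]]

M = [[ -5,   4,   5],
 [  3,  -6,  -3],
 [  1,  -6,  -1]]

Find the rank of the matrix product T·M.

First compute TM:
[[ 36, -30, -36],
 [-10,  14,  10]]
Now row reduce the product.
R2 ← R2 + (5/18)·R1: [0, 17/3, 0]
2 nonzero rows, so rank(TM) = 2.

2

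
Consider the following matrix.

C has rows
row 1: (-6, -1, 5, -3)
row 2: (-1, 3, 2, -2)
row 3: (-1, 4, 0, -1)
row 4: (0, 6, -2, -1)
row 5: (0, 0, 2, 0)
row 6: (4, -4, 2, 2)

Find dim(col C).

Row reduce to echelon form.
R2 ← R2 − (1/6)·R1: [0, 19/6, 7/6, -3/2]
R3 ← R3 − (1/6)·R1: [0, 25/6, -5/6, -1/2]
R6 ← R6 + (2/3)·R1: [0, -14/3, 16/3, 0]
R3 ← R3 − (25/19)·R2: [0, 0, -45/19, 28/19]
R4 ← R4 − (36/19)·R2: [0, 0, -80/19, 35/19]
R6 ← R6 + (28/19)·R2: [0, 0, 134/19, -42/19]
R4 ← R4 − (16/9)·R3: [0, 0, 0, -7/9]
R5 ← R5 + (38/45)·R3: [0, 0, 0, 56/45]
R6 ← R6 + (134/45)·R3: [0, 0, 0, 98/45]
R5 ← R5 + (8/5)·R4: [0, 0, 0, 0]
R6 ← R6 + (14/5)·R4: [0, 0, 0, 0]
Echelon form has 4 nonzero rows, so rank(C) = 4.
The column space has dimension equal to the rank: 4.

4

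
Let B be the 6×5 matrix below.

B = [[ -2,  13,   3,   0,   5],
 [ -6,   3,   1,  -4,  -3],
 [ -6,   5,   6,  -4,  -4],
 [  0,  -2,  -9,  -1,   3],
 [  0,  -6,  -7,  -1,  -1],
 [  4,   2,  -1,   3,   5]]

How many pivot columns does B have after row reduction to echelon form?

Row reduce to echelon form.
R2 ← R2 − (3)·R1: [0, -36, -8, -4, -18]
R3 ← R3 − (3)·R1: [0, -34, -3, -4, -19]
R6 ← R6 + (2)·R1: [0, 28, 5, 3, 15]
R3 ← R3 − (17/18)·R2: [0, 0, 41/9, -2/9, -2]
R4 ← R4 − (1/18)·R2: [0, 0, -77/9, -7/9, 4]
R5 ← R5 − (1/6)·R2: [0, 0, -17/3, -1/3, 2]
R6 ← R6 + (7/9)·R2: [0, 0, -11/9, -1/9, 1]
R4 ← R4 + (77/41)·R3: [0, 0, 0, -49/41, 10/41]
R5 ← R5 + (51/41)·R3: [0, 0, 0, -25/41, -20/41]
R6 ← R6 + (11/41)·R3: [0, 0, 0, -7/41, 19/41]
R5 ← R5 − (25/49)·R4: [0, 0, 0, 0, -30/49]
R6 ← R6 − (1/7)·R4: [0, 0, 0, 0, 3/7]
R6 ← R6 + (7/10)·R5: [0, 0, 0, 0, 0]
Echelon form has 5 nonzero rows, so rank(B) = 5.
Each nonzero row contributes one pivot column: 5 pivot columns.

5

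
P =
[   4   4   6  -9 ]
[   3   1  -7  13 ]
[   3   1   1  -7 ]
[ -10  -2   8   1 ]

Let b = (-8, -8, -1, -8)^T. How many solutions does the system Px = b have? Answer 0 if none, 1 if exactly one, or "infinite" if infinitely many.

Row reduce the augmented matrix [P | b].
R2 ← R2 − (3/4)·R1: [0, -2, -23/2, 79/4, -2]
R3 ← R3 − (3/4)·R1: [0, -2, -7/2, -1/4, 5]
R4 ← R4 + (5/2)·R1: [0, 8, 23, -43/2, -28]
R3 ← R3 − R2: [0, 0, 8, -20, 7]
R4 ← R4 + (4)·R2: [0, 0, -23, 115/2, -36]
R4 ← R4 + (23/8)·R3: [0, 0, 0, 0, -127/8]
The echelon form has 4 nonzero rows; the last pivot sits in the augmented column, so rank(P) = 3 but rank([P|b]) = 4.
Since the ranks differ, the system is inconsistent.
It has no solutions.

0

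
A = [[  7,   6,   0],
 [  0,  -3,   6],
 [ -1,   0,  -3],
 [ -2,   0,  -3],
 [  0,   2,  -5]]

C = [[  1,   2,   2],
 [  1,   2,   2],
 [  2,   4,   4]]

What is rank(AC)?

1

First compute AC:
[[ 13,  26,  26],
 [  9,  18,  18],
 [ -7, -14, -14],
 [ -8, -16, -16],
 [ -8, -16, -16]]
Now row reduce the product.
R2 ← R2 − (9/13)·R1: [0, 0, 0]
R3 ← R3 + (7/13)·R1: [0, 0, 0]
R4 ← R4 + (8/13)·R1: [0, 0, 0]
R5 ← R5 + (8/13)·R1: [0, 0, 0]
1 nonzero row, so rank(AC) = 1.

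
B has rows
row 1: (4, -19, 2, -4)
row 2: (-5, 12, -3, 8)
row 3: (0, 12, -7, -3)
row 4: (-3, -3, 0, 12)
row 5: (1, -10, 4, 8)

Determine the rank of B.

Row reduce to echelon form.
R2 ← R2 + (5/4)·R1: [0, -47/4, -1/2, 3]
R4 ← R4 + (3/4)·R1: [0, -69/4, 3/2, 9]
R5 ← R5 − (1/4)·R1: [0, -21/4, 7/2, 9]
R3 ← R3 + (48/47)·R2: [0, 0, -353/47, 3/47]
R4 ← R4 − (69/47)·R2: [0, 0, 105/47, 216/47]
R5 ← R5 − (21/47)·R2: [0, 0, 175/47, 360/47]
R4 ← R4 + (105/353)·R3: [0, 0, 0, 1629/353]
R5 ← R5 + (175/353)·R3: [0, 0, 0, 2715/353]
R5 ← R5 − (5/3)·R4: [0, 0, 0, 0]
Echelon form has 4 nonzero rows, so rank(B) = 4.

4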